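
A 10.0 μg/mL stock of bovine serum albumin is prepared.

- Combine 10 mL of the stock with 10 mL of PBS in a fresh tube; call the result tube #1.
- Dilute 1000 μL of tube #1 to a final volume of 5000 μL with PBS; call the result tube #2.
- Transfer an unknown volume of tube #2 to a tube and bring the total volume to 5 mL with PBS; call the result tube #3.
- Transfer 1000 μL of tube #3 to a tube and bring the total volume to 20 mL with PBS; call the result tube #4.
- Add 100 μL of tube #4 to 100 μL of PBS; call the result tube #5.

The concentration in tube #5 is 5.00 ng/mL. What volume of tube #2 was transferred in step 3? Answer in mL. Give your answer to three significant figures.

1.00 mL

Step 1: 10 mL + 10 mL = 20 mL total → factor 20/10 = 2
Step 2: 1000 μL brought to 5000 μL → factor 5000/1000 = 5
Step 3: v brought to 5 mL → factor = 5 mL/v
Step 4: 1000 μL brought to 20 mL → factor 20000/1000 = 20
Step 5: 100 μL + 100 μL = 200 μL total → factor 200/100 = 2
Product of known-step factors = 400
Overall factor = 10.0 μg/mL / (5.00 ng/mL) = 2000
Step-3 factor = 2000 / 400 = 5
v = 5 mL / 5 = 1.00 mL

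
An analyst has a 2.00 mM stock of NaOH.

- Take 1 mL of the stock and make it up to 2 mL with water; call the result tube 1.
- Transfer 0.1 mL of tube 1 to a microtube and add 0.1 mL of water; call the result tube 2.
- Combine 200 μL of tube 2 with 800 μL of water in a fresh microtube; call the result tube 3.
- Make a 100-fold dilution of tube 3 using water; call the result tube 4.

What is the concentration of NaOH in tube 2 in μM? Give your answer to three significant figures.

Step 1: 1 mL brought to 2 mL → factor 2/1 = 2
Step 2: 0.1 mL + 0.1 mL = 0.2 mL total → factor 0.2/0.1 = 2
Dilution factor through tube 2 = 2 × 2 = 4
[tube 2] = 2.00 mM / 4 = 0.5000 mM = 500 μM

500 μM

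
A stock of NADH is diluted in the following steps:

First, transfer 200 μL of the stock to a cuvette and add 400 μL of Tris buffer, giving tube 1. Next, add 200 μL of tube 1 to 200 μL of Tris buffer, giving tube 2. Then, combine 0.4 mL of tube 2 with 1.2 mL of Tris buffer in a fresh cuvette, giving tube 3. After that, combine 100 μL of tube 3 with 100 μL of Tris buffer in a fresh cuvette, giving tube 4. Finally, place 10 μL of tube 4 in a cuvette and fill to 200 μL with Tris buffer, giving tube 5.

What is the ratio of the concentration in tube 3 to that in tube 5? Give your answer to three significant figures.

Step 1: 200 μL + 400 μL = 600 μL total → factor 600/200 = 3
Step 2: 200 μL + 200 μL = 400 μL total → factor 400/200 = 2
Step 3: 0.4 mL + 1.2 mL = 1.6 mL total → factor 1.6/0.4 = 4
Step 4: 100 μL + 100 μL = 200 μL total → factor 200/100 = 2
Step 5: 10 μL brought to 200 μL → factor 200/10 = 20
Dilution factor to tube 3 = 24; to tube 5 = 960
[tube 3]/[tube 5] = (factor to tube 5)/(factor to tube 3) = 960/24 = 40.0

40.0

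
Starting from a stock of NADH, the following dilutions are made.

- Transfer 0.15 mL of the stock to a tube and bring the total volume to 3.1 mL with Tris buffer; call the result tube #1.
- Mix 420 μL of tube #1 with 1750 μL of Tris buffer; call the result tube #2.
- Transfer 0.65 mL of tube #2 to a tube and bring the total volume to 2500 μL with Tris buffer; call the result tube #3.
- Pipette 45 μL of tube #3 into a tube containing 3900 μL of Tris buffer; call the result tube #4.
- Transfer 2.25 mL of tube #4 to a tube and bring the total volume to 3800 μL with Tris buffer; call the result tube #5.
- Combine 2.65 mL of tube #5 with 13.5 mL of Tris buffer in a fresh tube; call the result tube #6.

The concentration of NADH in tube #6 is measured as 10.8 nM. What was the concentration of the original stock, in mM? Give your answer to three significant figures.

Step 1: 0.15 mL brought to 3.1 mL → factor 3.1/0.15 = 20.667
Step 2: 420 μL + 1750 μL = 2170 μL total → factor 2170/420 = 5.1667
Step 3: 0.65 mL brought to 2500 μL → factor 2.5/0.65 = 3.8462
Step 4: 45 μL + 3900 μL = 3945 μL total → factor 3945/45 = 87.667
Step 5: 2.25 mL brought to 3800 μL → factor 3.8/2.25 = 1.6889
Step 6: 2.65 mL + 13.5 mL = 16.15 mL total → factor 16.15/2.65 = 6.0943
Overall dilution factor = 20.667 × 5.1667 × 3.8462 × 87.667 × 1.6889 × 6.0943 = 3.7057 × 10^5
Stock = 10.8 nM × 3.7057 × 10^5 = 4.002 × 10^6 nM = 4.00 mM

4.00 mM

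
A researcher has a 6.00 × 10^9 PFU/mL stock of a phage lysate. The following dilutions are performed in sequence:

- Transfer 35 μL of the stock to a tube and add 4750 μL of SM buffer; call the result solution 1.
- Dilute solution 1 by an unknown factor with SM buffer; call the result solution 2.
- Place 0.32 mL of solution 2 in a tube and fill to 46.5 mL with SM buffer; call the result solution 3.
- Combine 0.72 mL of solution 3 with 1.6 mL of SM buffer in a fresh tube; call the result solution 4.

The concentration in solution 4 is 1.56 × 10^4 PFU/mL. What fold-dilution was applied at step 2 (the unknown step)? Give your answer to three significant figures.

6.01-fold

Step 1: 35 μL + 4750 μL = 4785 μL total → factor 4785/35 = 136.71
Step 2: unknown factor x
Step 3: 0.32 mL brought to 46.5 mL → factor 46.5/0.32 = 145.31
Step 4: 0.72 mL + 1.6 mL = 2.32 mL total → factor 2.32/0.72 = 3.2222
Product of known-step factors = 64014
Overall factor = 6.00 × 10^9 PFU/mL / (1.56 × 10^4 PFU/mL) = 3.8462 × 10^5
x = 3.8462 × 10^5 / 64014 = 6.01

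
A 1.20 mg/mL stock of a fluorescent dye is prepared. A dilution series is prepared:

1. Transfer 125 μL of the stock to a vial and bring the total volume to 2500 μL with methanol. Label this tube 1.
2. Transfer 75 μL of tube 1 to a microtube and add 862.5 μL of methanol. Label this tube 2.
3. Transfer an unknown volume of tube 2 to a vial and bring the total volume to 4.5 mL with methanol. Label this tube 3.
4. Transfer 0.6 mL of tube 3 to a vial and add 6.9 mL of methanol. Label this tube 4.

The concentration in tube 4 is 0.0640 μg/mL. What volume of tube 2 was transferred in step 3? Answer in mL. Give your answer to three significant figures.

Step 1: 125 μL brought to 2500 μL → factor 2500/125 = 20
Step 2: 75 μL + 862.5 μL = 937.5 μL total → factor 937.5/75 = 12.5
Step 3: v brought to 4.5 mL → factor = 4.5 mL/v
Step 4: 0.6 mL + 6.9 mL = 7.5 mL total → factor 7.5/0.6 = 12.5
Product of known-step factors = 3125
Overall factor = 1.20 mg/mL / (0.0640 μg/mL) = 18750
Step-3 factor = 18750 / 3125 = 6
v = 4.5 mL / 6 = 0.750 mL

0.750 mL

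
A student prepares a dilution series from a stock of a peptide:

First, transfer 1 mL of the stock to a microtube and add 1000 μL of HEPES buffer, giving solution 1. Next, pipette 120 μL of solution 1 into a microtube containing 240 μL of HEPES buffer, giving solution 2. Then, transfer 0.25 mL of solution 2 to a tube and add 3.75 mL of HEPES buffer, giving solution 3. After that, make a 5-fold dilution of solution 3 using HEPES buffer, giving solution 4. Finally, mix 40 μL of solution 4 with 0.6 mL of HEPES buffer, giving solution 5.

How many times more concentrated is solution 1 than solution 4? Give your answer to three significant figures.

240

Step 1: 1 mL + 1000 μL = 2 mL total → factor 2/1 = 2
Step 2: 120 μL + 240 μL = 360 μL total → factor 360/120 = 3
Step 3: 0.25 mL + 3.75 mL = 4 mL total → factor 4/0.25 = 16
Step 4: 5-fold → factor 5
Dilution factor to solution 1 = 2; to solution 4 = 480
[solution 1]/[solution 4] = (factor to solution 4)/(factor to solution 1) = 480/2 = 240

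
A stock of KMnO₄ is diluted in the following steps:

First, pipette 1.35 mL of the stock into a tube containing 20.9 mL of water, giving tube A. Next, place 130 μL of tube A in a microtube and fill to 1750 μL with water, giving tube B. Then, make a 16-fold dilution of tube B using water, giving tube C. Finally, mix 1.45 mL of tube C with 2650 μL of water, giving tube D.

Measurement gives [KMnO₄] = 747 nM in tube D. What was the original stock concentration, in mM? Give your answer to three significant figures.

Step 1: 1.35 mL + 20.9 mL = 22.25 mL total → factor 22.25/1.35 = 16.481
Step 2: 130 μL brought to 1750 μL → factor 1750/130 = 13.462
Step 3: 16-fold → factor 16
Step 4: 1.45 mL + 2650 μL = 4.1 mL total → factor 4.1/1.45 = 2.8276
Overall dilution factor = 16.481 × 13.462 × 16 × 2.8276 = 10038
Stock = 747 nM × 10038 = 7.498 × 10^6 nM = 7.50 mM

7.50 mM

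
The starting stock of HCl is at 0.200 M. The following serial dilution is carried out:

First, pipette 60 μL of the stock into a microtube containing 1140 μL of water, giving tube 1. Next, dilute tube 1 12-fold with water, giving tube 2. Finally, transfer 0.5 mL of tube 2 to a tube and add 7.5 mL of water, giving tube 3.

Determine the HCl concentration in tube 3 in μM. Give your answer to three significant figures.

Step 1: 60 μL + 1140 μL = 1200 μL total → factor 1200/60 = 20
Step 2: 12-fold → factor 12
Step 3: 0.5 mL + 7.5 mL = 8 mL total → factor 8/0.5 = 16
Overall dilution factor = 20 × 12 × 16 = 3840
Final = 0.200 M / 3840 = 5.208 × 10^-5 M = 52.1 μM

52.1 μM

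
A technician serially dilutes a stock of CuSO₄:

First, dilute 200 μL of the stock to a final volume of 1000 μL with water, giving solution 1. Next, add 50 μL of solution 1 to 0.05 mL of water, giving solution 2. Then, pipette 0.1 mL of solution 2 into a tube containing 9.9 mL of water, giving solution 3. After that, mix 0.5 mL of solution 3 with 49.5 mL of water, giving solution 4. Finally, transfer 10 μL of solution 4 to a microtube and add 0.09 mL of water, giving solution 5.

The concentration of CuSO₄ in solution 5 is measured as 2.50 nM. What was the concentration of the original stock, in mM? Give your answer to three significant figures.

2.50 mM

Step 1: 200 μL brought to 1000 μL → factor 1000/200 = 5
Step 2: 50 μL + 0.05 mL = 100 μL total → factor 100/50 = 2
Step 3: 0.1 mL + 9.9 mL = 10 mL total → factor 10/0.1 = 100
Step 4: 0.5 mL + 49.5 mL = 50 mL total → factor 50/0.5 = 100
Step 5: 10 μL + 0.09 mL = 100 μL total → factor 100/10 = 10
Overall dilution factor = 5 × 2 × 100 × 100 × 10 = 1 × 10^6
Stock = 2.50 nM × 1 × 10^6 = 2.500 × 10^6 nM = 2.50 mM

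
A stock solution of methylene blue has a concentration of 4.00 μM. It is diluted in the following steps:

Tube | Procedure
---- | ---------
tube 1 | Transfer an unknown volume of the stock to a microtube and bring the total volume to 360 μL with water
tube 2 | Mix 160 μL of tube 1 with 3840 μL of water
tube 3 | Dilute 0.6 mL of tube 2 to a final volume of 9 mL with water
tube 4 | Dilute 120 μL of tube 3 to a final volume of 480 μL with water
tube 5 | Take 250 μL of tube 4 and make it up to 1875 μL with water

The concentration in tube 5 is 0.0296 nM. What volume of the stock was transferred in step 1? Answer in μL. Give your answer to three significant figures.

30.0 μL

Step 1: v brought to 360 μL → factor = 360 μL/v
Step 2: 160 μL + 3840 μL = 4000 μL total → factor 4000/160 = 25
Step 3: 0.6 mL brought to 9 mL → factor 9/0.6 = 15
Step 4: 120 μL brought to 480 μL → factor 480/120 = 4
Step 5: 250 μL brought to 1875 μL → factor 1875/250 = 7.5
Product of known-step factors = 11250
Overall factor = 4.00 μM / (0.0296 nM) = 1.3514 × 10^5
Step-1 factor = 1.3514 × 10^5 / 11250 = 12.012
v = 360 μL / 12.012 = 30.0 μL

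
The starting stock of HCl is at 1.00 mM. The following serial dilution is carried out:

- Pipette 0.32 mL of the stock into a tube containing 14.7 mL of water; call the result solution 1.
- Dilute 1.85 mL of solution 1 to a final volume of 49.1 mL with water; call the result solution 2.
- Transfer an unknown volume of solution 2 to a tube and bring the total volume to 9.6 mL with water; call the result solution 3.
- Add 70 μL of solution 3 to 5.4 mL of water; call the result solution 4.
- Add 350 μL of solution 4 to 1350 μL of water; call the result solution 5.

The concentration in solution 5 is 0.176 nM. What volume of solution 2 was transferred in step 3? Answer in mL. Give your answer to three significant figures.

Step 1: 0.32 mL + 14.7 mL = 15.02 mL total → factor 15.02/0.32 = 46.938
Step 2: 1.85 mL brought to 49.1 mL → factor 49.1/1.85 = 26.541
Step 3: v brought to 9.6 mL → factor = 9.6 mL/v
Step 4: 70 μL + 5.4 mL = 5470 μL total → factor 5470/70 = 78.143
Step 5: 350 μL + 1350 μL = 1700 μL total → factor 1700/350 = 4.8571
Product of known-step factors = 4.7282 × 10^5
Overall factor = 1.00 mM / (0.176 nM) = 5.6818 × 10^6
Step-3 factor = 5.6818 × 10^6 / 4.7282 × 10^5 = 12.017
v = 9.6 mL / 12.017 = 0.799 mL

0.799 mL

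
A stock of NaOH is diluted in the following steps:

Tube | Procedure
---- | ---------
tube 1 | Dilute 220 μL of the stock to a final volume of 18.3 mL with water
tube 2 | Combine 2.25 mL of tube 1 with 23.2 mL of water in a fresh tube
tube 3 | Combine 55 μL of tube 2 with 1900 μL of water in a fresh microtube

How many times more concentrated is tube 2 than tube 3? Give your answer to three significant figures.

Step 1: 220 μL brought to 18.3 mL → factor 18300/220 = 83.182
Step 2: 2.25 mL + 23.2 mL = 25.45 mL total → factor 25.45/2.25 = 11.311
Step 3: 55 μL + 1900 μL = 1955 μL total → factor 1955/55 = 35.545
Dilution factor to tube 2 = 940.88; to tube 3 = 33444
[tube 2]/[tube 3] = (factor to tube 3)/(factor to tube 2) = 33444/940.88 = 35.5

35.5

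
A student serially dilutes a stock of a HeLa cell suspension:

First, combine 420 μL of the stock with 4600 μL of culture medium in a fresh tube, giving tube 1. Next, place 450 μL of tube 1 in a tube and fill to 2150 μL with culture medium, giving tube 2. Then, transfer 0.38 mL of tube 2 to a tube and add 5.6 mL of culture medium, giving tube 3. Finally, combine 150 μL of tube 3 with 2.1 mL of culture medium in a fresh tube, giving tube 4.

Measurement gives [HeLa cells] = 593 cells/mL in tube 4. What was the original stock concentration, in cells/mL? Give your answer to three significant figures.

Step 1: 420 μL + 4600 μL = 5020 μL total → factor 5020/420 = 11.952
Step 2: 450 μL brought to 2150 μL → factor 2150/450 = 4.7778
Step 3: 0.38 mL + 5.6 mL = 5.98 mL total → factor 5.98/0.38 = 15.737
Step 4: 150 μL + 2.1 mL = 2250 μL total → factor 2250/150 = 15
Overall dilution factor = 11.952 × 4.7778 × 15.737 × 15 = 13480
Stock = 593 cells/mL × 13480 = 7.99 × 10^6 cells/mL

7.99 × 10^6 cells/mL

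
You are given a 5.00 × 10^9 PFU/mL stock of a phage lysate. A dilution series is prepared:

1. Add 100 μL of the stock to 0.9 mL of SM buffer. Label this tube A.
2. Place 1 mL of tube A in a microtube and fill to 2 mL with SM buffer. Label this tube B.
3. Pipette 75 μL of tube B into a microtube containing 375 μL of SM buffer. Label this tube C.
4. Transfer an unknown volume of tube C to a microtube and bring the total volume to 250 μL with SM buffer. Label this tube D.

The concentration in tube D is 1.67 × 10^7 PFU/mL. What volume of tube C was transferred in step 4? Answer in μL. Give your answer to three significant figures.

100 μL

Step 1: 100 μL + 0.9 mL = 1000 μL total → factor 1000/100 = 10
Step 2: 1 mL brought to 2 mL → factor 2/1 = 2
Step 3: 75 μL + 375 μL = 450 μL total → factor 450/75 = 6
Step 4: v brought to 250 μL → factor = 250 μL/v
Product of known-step factors = 120
Overall factor = 5.00 × 10^9 PFU/mL / (1.67 × 10^7 PFU/mL) = 299.4
Step-4 factor = 299.4 / 120 = 2.495
v = 250 μL / 2.495 = 100 μL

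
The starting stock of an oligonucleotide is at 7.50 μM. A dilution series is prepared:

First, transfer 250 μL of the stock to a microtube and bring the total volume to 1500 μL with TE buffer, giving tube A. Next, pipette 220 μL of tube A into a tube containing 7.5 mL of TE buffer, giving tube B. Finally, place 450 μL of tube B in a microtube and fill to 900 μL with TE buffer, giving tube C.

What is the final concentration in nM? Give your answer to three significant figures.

17.8 nM

Step 1: 250 μL brought to 1500 μL → factor 1500/250 = 6
Step 2: 220 μL + 7.5 mL = 7720 μL total → factor 7720/220 = 35.091
Step 3: 450 μL brought to 900 μL → factor 900/450 = 2
Overall dilution factor = 6 × 35.091 × 2 = 421.09
Final = 7.50 μM / 421.09 = 0.01781 μM = 17.8 nM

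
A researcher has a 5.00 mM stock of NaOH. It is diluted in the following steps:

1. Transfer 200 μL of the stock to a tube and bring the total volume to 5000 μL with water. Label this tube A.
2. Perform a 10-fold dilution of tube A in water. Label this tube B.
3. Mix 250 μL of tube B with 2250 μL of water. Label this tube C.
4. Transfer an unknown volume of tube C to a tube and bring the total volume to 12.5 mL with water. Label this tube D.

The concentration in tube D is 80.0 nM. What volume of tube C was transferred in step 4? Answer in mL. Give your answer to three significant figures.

Step 1: 200 μL brought to 5000 μL → factor 5000/200 = 25
Step 2: 10-fold → factor 10
Step 3: 250 μL + 2250 μL = 2500 μL total → factor 2500/250 = 10
Step 4: v brought to 12.5 mL → factor = 12.5 mL/v
Product of known-step factors = 2500
Overall factor = 5.00 mM / (80.0 nM) = 62500
Step-4 factor = 62500 / 2500 = 25
v = 12.5 mL / 25 = 0.500 mL

0.500 mL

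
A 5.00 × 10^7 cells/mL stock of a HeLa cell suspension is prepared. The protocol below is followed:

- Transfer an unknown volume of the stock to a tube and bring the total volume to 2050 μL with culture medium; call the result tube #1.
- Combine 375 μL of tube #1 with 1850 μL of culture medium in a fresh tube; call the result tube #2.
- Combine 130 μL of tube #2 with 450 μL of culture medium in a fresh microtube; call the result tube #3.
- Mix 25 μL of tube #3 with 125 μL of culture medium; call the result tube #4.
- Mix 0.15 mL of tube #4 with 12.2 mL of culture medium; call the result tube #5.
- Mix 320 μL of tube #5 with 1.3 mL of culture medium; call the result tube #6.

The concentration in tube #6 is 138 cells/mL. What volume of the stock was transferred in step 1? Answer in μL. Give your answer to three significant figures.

Step 1: v brought to 2050 μL → factor = 2050 μL/v
Step 2: 375 μL + 1850 μL = 2225 μL total → factor 2225/375 = 5.9333
Step 3: 130 μL + 450 μL = 580 μL total → factor 580/130 = 4.4615
Step 4: 25 μL + 125 μL = 150 μL total → factor 150/25 = 6
Step 5: 0.15 mL + 12.2 mL = 12.35 mL total → factor 12.35/0.15 = 82.333
Step 6: 320 μL + 1.3 mL = 1620 μL total → factor 1620/320 = 5.0625
Product of known-step factors = 66203
Overall factor = 5.00 × 10^7 cells/mL / (138 cells/mL) = 3.6232 × 10^5
Step-1 factor = 3.6232 × 10^5 / 66203 = 5.4729
v = 2050 μL / 5.4729 = 375 μL

375 μL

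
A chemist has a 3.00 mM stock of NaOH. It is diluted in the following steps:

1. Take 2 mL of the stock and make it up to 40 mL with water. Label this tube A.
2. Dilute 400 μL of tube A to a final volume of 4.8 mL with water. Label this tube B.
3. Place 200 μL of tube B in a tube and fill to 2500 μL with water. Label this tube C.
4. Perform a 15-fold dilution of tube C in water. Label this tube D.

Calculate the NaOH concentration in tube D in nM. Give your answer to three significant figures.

Step 1: 2 mL brought to 40 mL → factor 40/2 = 20
Step 2: 400 μL brought to 4.8 mL → factor 4800/400 = 12
Step 3: 200 μL brought to 2500 μL → factor 2500/200 = 12.5
Step 4: 15-fold → factor 15
Dilution factor through tube D = 20 × 12 × 12.5 × 15 = 45000
[tube D] = 3.00 mM / 45000 = 6.667 × 10^-5 mM = 66.7 nM

66.7 nM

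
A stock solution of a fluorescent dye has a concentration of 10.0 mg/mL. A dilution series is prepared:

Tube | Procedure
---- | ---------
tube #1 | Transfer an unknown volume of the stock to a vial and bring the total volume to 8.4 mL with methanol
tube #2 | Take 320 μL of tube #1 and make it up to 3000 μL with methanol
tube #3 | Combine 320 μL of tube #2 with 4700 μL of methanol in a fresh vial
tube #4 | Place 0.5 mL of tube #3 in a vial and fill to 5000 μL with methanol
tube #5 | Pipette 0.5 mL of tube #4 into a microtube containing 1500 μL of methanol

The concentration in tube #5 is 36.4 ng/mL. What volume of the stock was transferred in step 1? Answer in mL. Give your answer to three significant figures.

0.180 mL

Step 1: v brought to 8.4 mL → factor = 8.4 mL/v
Step 2: 320 μL brought to 3000 μL → factor 3000/320 = 9.375
Step 3: 320 μL + 4700 μL = 5020 μL total → factor 5020/320 = 15.688
Step 4: 0.5 mL brought to 5000 μL → factor 5/0.5 = 10
Step 5: 0.5 mL + 1500 μL = 2 mL total → factor 2/0.5 = 4
Product of known-step factors = 5882.8
Overall factor = 10.0 mg/mL / (36.4 ng/mL) = 2.7473 × 10^5
Step-1 factor = 2.7473 × 10^5 / 5882.8 = 46.7
v = 8.4 mL / 46.7 = 0.180 mL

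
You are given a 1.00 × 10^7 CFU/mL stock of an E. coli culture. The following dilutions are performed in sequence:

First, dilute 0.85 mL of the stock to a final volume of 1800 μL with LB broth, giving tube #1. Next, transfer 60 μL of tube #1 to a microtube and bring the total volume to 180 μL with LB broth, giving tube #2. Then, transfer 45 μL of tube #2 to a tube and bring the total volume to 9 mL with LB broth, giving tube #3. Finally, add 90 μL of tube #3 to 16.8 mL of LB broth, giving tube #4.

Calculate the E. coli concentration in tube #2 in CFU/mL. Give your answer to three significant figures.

1.57 × 10^6 CFU/mL

Step 1: 0.85 mL brought to 1800 μL → factor 1.8/0.85 = 2.1176
Step 2: 60 μL brought to 180 μL → factor 180/60 = 3
Dilution factor through tube #2 = 2.1176 × 3 = 6.3529
[tube #2] = 1.00 × 10^7 CFU/mL / 6.3529 = 1.57 × 10^6 CFU/mL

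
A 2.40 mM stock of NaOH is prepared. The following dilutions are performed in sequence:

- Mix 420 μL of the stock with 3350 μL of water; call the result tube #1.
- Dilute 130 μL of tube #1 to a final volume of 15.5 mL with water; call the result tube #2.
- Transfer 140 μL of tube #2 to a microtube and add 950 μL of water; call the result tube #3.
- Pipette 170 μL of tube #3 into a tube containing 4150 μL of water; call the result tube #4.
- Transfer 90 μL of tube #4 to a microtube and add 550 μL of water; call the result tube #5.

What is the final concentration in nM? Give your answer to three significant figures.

1.59 nM

Step 1: 420 μL + 3350 μL = 3770 μL total → factor 3770/420 = 8.9762
Step 2: 130 μL brought to 15.5 mL → factor 15500/130 = 119.23
Step 3: 140 μL + 950 μL = 1090 μL total → factor 1090/140 = 7.7857
Step 4: 170 μL + 4150 μL = 4320 μL total → factor 4320/170 = 25.412
Step 5: 90 μL + 550 μL = 640 μL total → factor 640/90 = 7.1111
Overall dilution factor = 8.9762 × 119.23 × 7.7857 × 25.412 × 7.1111 = 1.5057 × 10^6
Final = 2.40 mM / 1.5057 × 10^6 = 1.594 × 10^-6 mM = 1.59 nM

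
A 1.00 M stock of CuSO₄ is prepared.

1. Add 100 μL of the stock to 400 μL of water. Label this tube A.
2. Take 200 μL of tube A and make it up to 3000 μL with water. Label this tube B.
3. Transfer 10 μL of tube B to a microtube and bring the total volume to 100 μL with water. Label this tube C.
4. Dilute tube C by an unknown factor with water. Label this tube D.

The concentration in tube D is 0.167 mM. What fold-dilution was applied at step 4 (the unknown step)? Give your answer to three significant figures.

7.98-fold

Step 1: 100 μL + 400 μL = 500 μL total → factor 500/100 = 5
Step 2: 200 μL brought to 3000 μL → factor 3000/200 = 15
Step 3: 10 μL brought to 100 μL → factor 100/10 = 10
Step 4: unknown factor x
Product of known-step factors = 750
Overall factor = 1.00 M / (0.167 mM) = 5988
x = 5988 / 750 = 7.98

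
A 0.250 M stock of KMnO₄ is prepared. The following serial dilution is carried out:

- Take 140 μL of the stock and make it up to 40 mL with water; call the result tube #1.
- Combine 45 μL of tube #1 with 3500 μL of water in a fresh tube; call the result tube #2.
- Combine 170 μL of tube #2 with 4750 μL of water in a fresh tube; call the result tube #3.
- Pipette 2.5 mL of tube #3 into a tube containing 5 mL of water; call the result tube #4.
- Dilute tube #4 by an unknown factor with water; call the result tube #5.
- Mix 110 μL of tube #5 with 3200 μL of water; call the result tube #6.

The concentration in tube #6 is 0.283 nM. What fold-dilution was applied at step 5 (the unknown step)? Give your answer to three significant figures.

15.0-fold

Step 1: 140 μL brought to 40 mL → factor 40000/140 = 285.71
Step 2: 45 μL + 3500 μL = 3545 μL total → factor 3545/45 = 78.778
Step 3: 170 μL + 4750 μL = 4920 μL total → factor 4920/170 = 28.941
Step 4: 2.5 mL + 5 mL = 7.5 mL total → factor 7.5/2.5 = 3
Step 5: unknown factor x
Step 6: 110 μL + 3200 μL = 3310 μL total → factor 3310/110 = 30.091
Product of known-step factors = 5.8804 × 10^7
Overall factor = 0.250 M / (0.283 nM) = 8.8339 × 10^8
x = 8.8339 × 10^8 / 5.8804 × 10^7 = 15.0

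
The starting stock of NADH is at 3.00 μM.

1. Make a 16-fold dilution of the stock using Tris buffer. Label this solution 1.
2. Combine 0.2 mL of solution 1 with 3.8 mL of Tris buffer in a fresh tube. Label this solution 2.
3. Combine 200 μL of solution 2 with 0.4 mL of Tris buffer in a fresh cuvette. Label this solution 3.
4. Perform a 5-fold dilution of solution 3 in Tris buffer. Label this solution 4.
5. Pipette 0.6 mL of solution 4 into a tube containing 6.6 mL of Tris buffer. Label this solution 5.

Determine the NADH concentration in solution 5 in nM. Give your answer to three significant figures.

Step 1: 16-fold → factor 16
Step 2: 0.2 mL + 3.8 mL = 4 mL total → factor 4/0.2 = 20
Step 3: 200 μL + 0.4 mL = 600 μL total → factor 600/200 = 3
Step 4: 5-fold → factor 5
Step 5: 0.6 mL + 6.6 mL = 7.2 mL total → factor 7.2/0.6 = 12
Overall dilution factor = 16 × 20 × 3 × 5 × 12 = 57600
Final = 3.00 μM / 57600 = 5.208 × 10^-5 μM = 0.0521 nM

0.0521 nM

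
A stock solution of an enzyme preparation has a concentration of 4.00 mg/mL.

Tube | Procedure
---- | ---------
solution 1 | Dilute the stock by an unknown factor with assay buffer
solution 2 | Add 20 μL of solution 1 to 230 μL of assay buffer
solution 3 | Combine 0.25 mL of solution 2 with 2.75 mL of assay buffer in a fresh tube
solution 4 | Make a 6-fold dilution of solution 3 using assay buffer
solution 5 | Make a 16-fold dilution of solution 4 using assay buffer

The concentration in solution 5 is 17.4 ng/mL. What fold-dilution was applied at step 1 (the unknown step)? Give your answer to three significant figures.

16.0-fold

Step 1: unknown factor x
Step 2: 20 μL + 230 μL = 250 μL total → factor 250/20 = 12.5
Step 3: 0.25 mL + 2.75 mL = 3 mL total → factor 3/0.25 = 12
Step 4: 6-fold → factor 6
Step 5: 16-fold → factor 16
Product of known-step factors = 14400
Overall factor = 4.00 mg/mL / (17.4 ng/mL) = 2.2989 × 10^5
x = 2.2989 × 10^5 / 14400 = 16.0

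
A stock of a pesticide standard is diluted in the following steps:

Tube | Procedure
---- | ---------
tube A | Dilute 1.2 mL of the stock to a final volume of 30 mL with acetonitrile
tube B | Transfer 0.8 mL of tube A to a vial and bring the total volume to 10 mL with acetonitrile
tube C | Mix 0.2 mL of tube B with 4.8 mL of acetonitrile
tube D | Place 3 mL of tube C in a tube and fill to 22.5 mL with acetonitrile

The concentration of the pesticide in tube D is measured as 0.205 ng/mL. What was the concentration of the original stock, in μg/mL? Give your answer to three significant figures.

12.0 μg/mL

Step 1: 1.2 mL brought to 30 mL → factor 30/1.2 = 25
Step 2: 0.8 mL brought to 10 mL → factor 10/0.8 = 12.5
Step 3: 0.2 mL + 4.8 mL = 5 mL total → factor 5/0.2 = 25
Step 4: 3 mL brought to 22.5 mL → factor 22.5/3 = 7.5
Overall dilution factor = 25 × 12.5 × 25 × 7.5 = 58594
Stock = 0.205 ng/mL × 58594 = 1.201 × 10^4 ng/mL = 12.0 μg/mL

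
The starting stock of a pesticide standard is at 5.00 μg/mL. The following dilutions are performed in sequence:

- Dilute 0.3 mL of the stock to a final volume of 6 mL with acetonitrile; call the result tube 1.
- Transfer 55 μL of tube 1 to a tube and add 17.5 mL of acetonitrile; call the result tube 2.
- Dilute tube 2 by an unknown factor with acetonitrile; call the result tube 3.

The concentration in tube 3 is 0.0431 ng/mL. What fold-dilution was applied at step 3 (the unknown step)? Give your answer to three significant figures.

18.2-fold

Step 1: 0.3 mL brought to 6 mL → factor 6/0.3 = 20
Step 2: 55 μL + 17.5 mL = 17555 μL total → factor 17555/55 = 319.18
Step 3: unknown factor x
Product of known-step factors = 6383.6
Overall factor = 5.00 μg/mL / (0.0431 ng/mL) = 1.1601 × 10^5
x = 1.1601 × 10^5 / 6383.6 = 18.2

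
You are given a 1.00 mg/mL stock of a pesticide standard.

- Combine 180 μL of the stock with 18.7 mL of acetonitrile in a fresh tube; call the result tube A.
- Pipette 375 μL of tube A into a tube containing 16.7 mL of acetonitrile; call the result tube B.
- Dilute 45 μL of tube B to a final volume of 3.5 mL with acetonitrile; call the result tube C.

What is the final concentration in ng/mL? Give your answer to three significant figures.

Step 1: 180 μL + 18.7 mL = 18880 μL total → factor 18880/180 = 104.89
Step 2: 375 μL + 16.7 mL = 17075 μL total → factor 17075/375 = 45.533
Step 3: 45 μL brought to 3.5 mL → factor 3500/45 = 77.778
Overall dilution factor = 104.89 × 45.533 × 77.778 = 3.7146 × 10^5
Final = 1.00 mg/mL / 3.7146 × 10^5 = 2.692 × 10^-6 mg/mL = 2.69 ng/mL

2.69 ng/mL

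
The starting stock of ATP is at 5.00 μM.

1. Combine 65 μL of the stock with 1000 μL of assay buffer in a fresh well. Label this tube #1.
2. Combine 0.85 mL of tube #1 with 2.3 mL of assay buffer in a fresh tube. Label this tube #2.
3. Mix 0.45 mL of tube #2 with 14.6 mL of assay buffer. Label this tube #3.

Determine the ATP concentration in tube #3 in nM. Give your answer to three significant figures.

2.46 nM

Step 1: 65 μL + 1000 μL = 1065 μL total → factor 1065/65 = 16.385
Step 2: 0.85 mL + 2.3 mL = 3.15 mL total → factor 3.15/0.85 = 3.7059
Step 3: 0.45 mL + 14.6 mL = 15.05 mL total → factor 15.05/0.45 = 33.444
Overall dilution factor = 16.385 × 3.7059 × 33.444 = 2030.7
Final = 5.00 μM / 2030.7 = 0.002462 μM = 2.46 nM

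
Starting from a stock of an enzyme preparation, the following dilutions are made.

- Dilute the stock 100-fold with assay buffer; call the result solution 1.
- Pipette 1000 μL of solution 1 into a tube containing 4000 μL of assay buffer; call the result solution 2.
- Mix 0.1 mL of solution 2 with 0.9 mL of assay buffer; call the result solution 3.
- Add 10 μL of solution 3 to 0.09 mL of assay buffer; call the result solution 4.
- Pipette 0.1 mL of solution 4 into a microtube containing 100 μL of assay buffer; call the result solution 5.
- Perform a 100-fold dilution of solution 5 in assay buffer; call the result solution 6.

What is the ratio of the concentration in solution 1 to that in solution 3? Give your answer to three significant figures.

Step 1: 100-fold → factor 100
Step 2: 1000 μL + 4000 μL = 5000 μL total → factor 5000/1000 = 5
Step 3: 0.1 mL + 0.9 mL = 1 mL total → factor 1/0.1 = 10
Dilution factor to solution 1 = 100; to solution 3 = 5000
[solution 1]/[solution 3] = (factor to solution 3)/(factor to solution 1) = 5000/100 = 50.0

50.0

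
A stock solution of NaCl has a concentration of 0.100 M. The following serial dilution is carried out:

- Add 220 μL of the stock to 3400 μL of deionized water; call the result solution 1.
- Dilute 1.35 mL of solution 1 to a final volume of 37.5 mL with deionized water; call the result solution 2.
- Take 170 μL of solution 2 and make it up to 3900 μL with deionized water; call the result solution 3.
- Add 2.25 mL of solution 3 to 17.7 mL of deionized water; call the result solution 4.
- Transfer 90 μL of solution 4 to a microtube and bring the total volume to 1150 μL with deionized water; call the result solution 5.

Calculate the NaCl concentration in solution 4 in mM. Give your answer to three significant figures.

Step 1: 220 μL + 3400 μL = 3620 μL total → factor 3620/220 = 16.455
Step 2: 1.35 mL brought to 37.5 mL → factor 37.5/1.35 = 27.778
Step 3: 170 μL brought to 3900 μL → factor 3900/170 = 22.941
Step 4: 2.25 mL + 17.7 mL = 19.95 mL total → factor 19.95/2.25 = 8.8667
Dilution factor through solution 4 = 16.455 × 27.778 × 22.941 × 8.8667 = 92974
[solution 4] = 0.100 M / 92974 = 1.076 × 10^-6 M = 0.00108 mM

0.00108 mM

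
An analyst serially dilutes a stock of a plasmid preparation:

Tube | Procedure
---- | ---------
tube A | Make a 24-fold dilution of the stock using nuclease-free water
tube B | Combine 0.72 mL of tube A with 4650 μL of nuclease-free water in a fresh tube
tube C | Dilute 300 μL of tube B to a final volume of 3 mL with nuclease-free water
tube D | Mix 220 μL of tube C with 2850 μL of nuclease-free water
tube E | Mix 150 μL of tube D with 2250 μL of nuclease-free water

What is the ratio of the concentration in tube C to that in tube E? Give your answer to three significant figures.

Step 1: 24-fold → factor 24
Step 2: 0.72 mL + 4650 μL = 5.37 mL total → factor 5.37/0.72 = 7.4583
Step 3: 300 μL brought to 3 mL → factor 3000/300 = 10
Step 4: 220 μL + 2850 μL = 3070 μL total → factor 3070/220 = 13.955
Step 5: 150 μL + 2250 μL = 2400 μL total → factor 2400/150 = 16
Dilution factor to tube C = 1790; to tube E = 3.9966 × 10^5
[tube C]/[tube E] = (factor to tube E)/(factor to tube C) = 3.9966 × 10^5/1790 = 223

223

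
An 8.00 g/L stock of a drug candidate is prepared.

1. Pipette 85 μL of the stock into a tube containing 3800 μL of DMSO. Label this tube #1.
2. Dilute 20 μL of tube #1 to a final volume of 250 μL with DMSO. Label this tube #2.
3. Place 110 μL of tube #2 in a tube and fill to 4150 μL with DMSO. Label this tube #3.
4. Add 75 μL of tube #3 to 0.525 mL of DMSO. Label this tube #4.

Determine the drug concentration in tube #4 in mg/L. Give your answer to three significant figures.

Step 1: 85 μL + 3800 μL = 3885 μL total → factor 3885/85 = 45.706
Step 2: 20 μL brought to 250 μL → factor 250/20 = 12.5
Step 3: 110 μL brought to 4150 μL → factor 4150/110 = 37.727
Step 4: 75 μL + 0.525 mL = 600 μL total → factor 600/75 = 8
Overall dilution factor = 45.706 × 12.5 × 37.727 × 8 = 1.7244 × 10^5
Final = 8.00 g/L / 1.7244 × 10^5 = 4.639 × 10^-5 g/L = 0.0464 mg/L

0.0464 mg/L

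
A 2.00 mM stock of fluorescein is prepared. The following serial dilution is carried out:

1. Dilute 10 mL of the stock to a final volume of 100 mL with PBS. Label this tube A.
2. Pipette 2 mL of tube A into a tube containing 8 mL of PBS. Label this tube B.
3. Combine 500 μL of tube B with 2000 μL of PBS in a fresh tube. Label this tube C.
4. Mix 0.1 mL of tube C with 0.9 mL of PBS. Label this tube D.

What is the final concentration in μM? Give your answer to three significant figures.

0.800 μM

Step 1: 10 mL brought to 100 mL → factor 100/10 = 10
Step 2: 2 mL + 8 mL = 10 mL total → factor 10/2 = 5
Step 3: 500 μL + 2000 μL = 2500 μL total → factor 2500/500 = 5
Step 4: 0.1 mL + 0.9 mL = 1 mL total → factor 1/0.1 = 10
Overall dilution factor = 10 × 5 × 5 × 10 = 2500
Final = 2.00 mM / 2500 = 0.0008000 mM = 0.800 μM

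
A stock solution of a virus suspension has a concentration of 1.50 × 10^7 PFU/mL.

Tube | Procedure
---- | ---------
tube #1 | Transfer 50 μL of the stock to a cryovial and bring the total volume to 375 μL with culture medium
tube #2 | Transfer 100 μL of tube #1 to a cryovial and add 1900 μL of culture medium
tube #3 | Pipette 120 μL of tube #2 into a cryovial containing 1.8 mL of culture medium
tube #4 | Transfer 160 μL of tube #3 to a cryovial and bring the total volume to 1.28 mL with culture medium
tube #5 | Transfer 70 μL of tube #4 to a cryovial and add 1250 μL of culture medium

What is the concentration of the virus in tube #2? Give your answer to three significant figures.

1.00 × 10^5 PFU/mL

Step 1: 50 μL brought to 375 μL → factor 375/50 = 7.5
Step 2: 100 μL + 1900 μL = 2000 μL total → factor 2000/100 = 20
Dilution factor through tube #2 = 7.5 × 20 = 150
[tube #2] = 1.50 × 10^7 PFU/mL / 150 = 1.00 × 10^5 PFU/mL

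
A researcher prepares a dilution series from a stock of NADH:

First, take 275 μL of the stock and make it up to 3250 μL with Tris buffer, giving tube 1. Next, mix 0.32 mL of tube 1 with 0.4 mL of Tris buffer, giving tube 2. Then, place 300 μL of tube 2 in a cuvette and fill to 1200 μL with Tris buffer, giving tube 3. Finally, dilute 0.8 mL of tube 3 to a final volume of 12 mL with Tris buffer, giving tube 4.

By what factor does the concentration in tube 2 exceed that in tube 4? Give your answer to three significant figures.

Step 1: 275 μL brought to 3250 μL → factor 3250/275 = 11.818
Step 2: 0.32 mL + 0.4 mL = 0.72 mL total → factor 0.72/0.32 = 2.25
Step 3: 300 μL brought to 1200 μL → factor 1200/300 = 4
Step 4: 0.8 mL brought to 12 mL → factor 12/0.8 = 15
Dilution factor to tube 2 = 26.591; to tube 4 = 1595.5
[tube 2]/[tube 4] = (factor to tube 4)/(factor to tube 2) = 1595.5/26.591 = 60.0

60.0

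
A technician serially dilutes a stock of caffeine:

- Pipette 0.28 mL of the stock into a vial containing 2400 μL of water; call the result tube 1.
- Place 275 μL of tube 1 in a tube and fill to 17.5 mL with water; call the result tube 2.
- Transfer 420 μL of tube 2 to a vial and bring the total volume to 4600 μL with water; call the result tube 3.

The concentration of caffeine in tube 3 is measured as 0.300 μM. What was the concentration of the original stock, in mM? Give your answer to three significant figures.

Step 1: 0.28 mL + 2400 μL = 2.68 mL total → factor 2.68/0.28 = 9.5714
Step 2: 275 μL brought to 17.5 mL → factor 17500/275 = 63.636
Step 3: 420 μL brought to 4600 μL → factor 4600/420 = 10.952
Overall dilution factor = 9.5714 × 63.636 × 10.952 = 6671
Stock = 0.300 μM × 6671 = 2001 μM = 2.00 mM

2.00 mM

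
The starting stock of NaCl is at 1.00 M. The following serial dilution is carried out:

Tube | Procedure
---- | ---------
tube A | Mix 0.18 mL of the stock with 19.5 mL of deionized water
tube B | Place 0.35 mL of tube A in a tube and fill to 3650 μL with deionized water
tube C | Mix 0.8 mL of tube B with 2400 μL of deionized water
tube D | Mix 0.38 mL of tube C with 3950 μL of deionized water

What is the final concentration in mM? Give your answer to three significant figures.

0.0192 mM

Step 1: 0.18 mL + 19.5 mL = 19.68 mL total → factor 19.68/0.18 = 109.33
Step 2: 0.35 mL brought to 3650 μL → factor 3.65/0.35 = 10.429
Step 3: 0.8 mL + 2400 μL = 3.2 mL total → factor 3.2/0.8 = 4
Step 4: 0.38 mL + 3950 μL = 4.33 mL total → factor 4.33/0.38 = 11.395
Overall dilution factor = 109.33 × 10.429 × 4 × 11.395 = 51969
Final = 1.00 M / 51969 = 1.924 × 10^-5 M = 0.0192 mM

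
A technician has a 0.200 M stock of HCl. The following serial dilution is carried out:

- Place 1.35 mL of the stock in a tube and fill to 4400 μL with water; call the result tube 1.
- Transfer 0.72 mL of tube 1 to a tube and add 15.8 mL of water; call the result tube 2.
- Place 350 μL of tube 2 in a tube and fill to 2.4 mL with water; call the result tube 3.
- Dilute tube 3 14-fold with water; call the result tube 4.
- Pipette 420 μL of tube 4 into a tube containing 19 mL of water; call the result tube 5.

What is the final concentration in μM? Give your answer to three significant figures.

0.603 μM

Step 1: 1.35 mL brought to 4400 μL → factor 4.4/1.35 = 3.2593
Step 2: 0.72 mL + 15.8 mL = 16.52 mL total → factor 16.52/0.72 = 22.944
Step 3: 350 μL brought to 2.4 mL → factor 2400/350 = 6.8571
Step 4: 14-fold → factor 14
Step 5: 420 μL + 19 mL = 19420 μL total → factor 19420/420 = 46.238
Overall dilution factor = 3.2593 × 22.944 × 6.8571 × 14 × 46.238 = 3.3195 × 10^5
Final = 0.200 M / 3.3195 × 10^5 = 6.025 × 10^-7 M = 0.603 μM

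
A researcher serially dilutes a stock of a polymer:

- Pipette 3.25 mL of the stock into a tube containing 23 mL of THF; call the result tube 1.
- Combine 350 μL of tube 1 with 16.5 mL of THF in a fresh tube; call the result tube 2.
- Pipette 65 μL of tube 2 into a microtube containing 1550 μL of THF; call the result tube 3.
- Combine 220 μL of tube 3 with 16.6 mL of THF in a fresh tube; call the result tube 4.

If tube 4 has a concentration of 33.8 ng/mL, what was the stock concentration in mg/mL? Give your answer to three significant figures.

Step 1: 3.25 mL + 23 mL = 26.25 mL total → factor 26.25/3.25 = 8.0769
Step 2: 350 μL + 16.5 mL = 16850 μL total → factor 16850/350 = 48.143
Step 3: 65 μL + 1550 μL = 1615 μL total → factor 1615/65 = 24.846
Step 4: 220 μL + 16.6 mL = 16820 μL total → factor 16820/220 = 76.455
Overall dilution factor = 8.0769 × 48.143 × 24.846 × 76.455 = 7.3865 × 10^5
Stock = 33.8 ng/mL × 7.3865 × 10^5 = 2.497 × 10^7 ng/mL = 25.0 mg/mL

25.0 mg/mL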